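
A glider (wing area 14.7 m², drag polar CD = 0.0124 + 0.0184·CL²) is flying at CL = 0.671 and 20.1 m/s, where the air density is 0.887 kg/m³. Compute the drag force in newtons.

D = 54.5 N

CD = 0.0124 + 0.0184 × 0.671² = 0.02068
D = ½ρv²S·CD = ½ × 0.887 × 20.1² × 14.7 × 0.02068 = 54.5 N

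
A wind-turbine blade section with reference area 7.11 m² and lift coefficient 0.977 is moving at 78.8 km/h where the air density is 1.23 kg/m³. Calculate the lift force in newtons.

L = 2050 N

Convert speed: v = 78.8 km/h ÷ 3.6 = 21.89 m/s.
Dynamic pressure q = ½ρv² = ½ × 1.23 × 21.89² = 294.7 Pa.
L = q·S·CL = 294.7 × 7.11 × 0.977 = 2050 N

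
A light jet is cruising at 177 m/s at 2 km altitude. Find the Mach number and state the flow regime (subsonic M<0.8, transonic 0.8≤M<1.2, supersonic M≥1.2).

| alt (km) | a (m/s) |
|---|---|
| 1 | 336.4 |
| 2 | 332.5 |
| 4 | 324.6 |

At 2 km, from the table: a = 332.5 m/s.
M = v/a = 177 / 332.5 = 0.532
M = 0.532 → subsonic.

M = 0.532 (subsonic)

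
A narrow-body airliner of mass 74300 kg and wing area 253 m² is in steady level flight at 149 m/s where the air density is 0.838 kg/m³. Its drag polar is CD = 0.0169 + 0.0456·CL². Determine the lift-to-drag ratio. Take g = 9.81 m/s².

L/D = 14.6

Weight W = mg = 74300 × 9.81 = 7.2888×10^5 N; in level flight L = W.
q = ½ρv² = ½ × 0.838 × 149² = 9302 Pa.
CL = W/(q·S) = 7.2888×10^5 / (9302 × 253) = 0.3097.
CD = 0.0169 + 0.0456 × 0.3097² = 0.02127.
L/D = CL/CD = 0.3097 / 0.02127 = 14.6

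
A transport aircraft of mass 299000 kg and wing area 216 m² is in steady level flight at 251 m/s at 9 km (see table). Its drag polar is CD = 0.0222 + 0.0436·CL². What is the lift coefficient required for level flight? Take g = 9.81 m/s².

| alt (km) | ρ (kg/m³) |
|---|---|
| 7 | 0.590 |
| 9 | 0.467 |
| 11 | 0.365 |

CL = 0.923

At 9 km, from the table: ρ = 0.467 kg/m³.
Weight W = mg = 299000 × 9.81 = 2.9332×10^6 N; in level flight L = W.
Dynamic pressure q = 0.5 × 0.467 × 251² = 14710 Pa.
CL = W/(q·S) = 2.9332×10^6 / (14710 × 216) = 0.9231.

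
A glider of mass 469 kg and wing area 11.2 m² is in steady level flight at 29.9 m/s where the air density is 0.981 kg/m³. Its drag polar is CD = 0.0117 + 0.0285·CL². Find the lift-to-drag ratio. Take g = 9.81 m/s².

In steady level flight, lift balances weight: W = mg = 469 × 9.81 = 4600.9 N.
Dynamic pressure q = 0.5 × 0.981 × 29.9² = 438.5 Pa.
CL = 2W/(ρv²S) = 2×4600.9/(0.981×29.9²×11.2) = 0.9368.
CD = 0.0117 + 0.0285 × 0.9368² = 0.03671.
L/D = CL/CD = 0.9368 / 0.03671 = 25.5

L/D = 25.5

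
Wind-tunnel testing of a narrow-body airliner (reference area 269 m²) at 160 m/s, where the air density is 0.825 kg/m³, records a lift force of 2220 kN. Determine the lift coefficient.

From L = ½ρv²S·CL, rearranging gives CL = 2L/(ρv²S).
CL = 2 × 2.22×10^6 / (0.825 × 160² × 269) = 0.782

CL = 0.782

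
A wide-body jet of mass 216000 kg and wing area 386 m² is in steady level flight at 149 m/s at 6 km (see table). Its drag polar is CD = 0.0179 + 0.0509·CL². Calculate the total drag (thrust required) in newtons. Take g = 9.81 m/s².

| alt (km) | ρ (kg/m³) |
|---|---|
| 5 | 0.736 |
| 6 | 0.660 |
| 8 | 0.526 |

D = 1.31×10^5 N

At 6 km, from the table: ρ = 0.660 kg/m³.
Weight W = mg = 216000 × 9.81 = 2.119×10^6 N; in level flight L = W.
Dynamic pressure q = 0.5 × 0.66 × 149² = 7326 Pa.
Required CL = L/(qS) = 2.119×10^6/(7326·386) = 0.7493.
CD = 0.0179 + 0.0509 × 0.7493² = 0.04648.
D = q·S·CD = 7326 × 386 × 0.04648 = 1.314×10^5 N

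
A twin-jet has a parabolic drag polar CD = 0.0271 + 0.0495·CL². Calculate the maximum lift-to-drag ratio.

For CD = CD0 + K·CL², (L/D)max occurs at CL* = √(CD0/K) and equals 1/(2√(K·CD0)).
(L/D)max = 1/(2√(0.0495 × 0.0271)) = 1/(2 × 0.03663) = 13.7

(L/D)max = 13.7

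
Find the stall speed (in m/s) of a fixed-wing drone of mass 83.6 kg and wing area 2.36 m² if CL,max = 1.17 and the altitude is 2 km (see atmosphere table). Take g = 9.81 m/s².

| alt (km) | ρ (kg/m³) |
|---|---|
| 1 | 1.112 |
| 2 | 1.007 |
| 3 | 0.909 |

V_stall = 24.3 m/s

At 2 km, from the table: ρ = 1.007 kg/m³.
Stall occurs when L = W at CL,max. W = mg = 83.6 × 9.81 = 820.1 N.
From L = ½ρV²S·CL,max = W: V_stall = √(2W/(ρSCL,max)) = √(2·820.1/(1.007·2.36·1.17))
V_stall = √589.9 = 24.3 m/s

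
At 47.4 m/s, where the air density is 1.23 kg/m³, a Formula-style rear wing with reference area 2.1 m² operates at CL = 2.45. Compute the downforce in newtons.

L = 7110 N

Dynamic pressure q = ½ρv² = ½ × 1.23 × 47.4² = 1382 Pa.
L = q·S·CL = 1382 × 2.1 × 2.45 = 7110 N ≈ 7.11 kN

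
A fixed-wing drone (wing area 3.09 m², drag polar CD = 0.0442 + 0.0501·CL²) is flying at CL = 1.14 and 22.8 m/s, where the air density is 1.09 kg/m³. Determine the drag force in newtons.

D = 95.7 N

CD = 0.0442 + 0.0501 × 1.14² = 0.1093
D = ½ρv²S·CD = ½ × 1.09 × 22.8² × 3.09 × 0.1093 = 95.7 N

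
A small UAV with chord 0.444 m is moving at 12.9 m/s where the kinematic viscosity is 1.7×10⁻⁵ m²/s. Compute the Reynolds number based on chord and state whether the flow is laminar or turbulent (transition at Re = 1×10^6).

Re = v·c/ν = 12.9 × 0.444 / (1.7×10⁻⁵) = 3.37×10^5
Since 3.37×10^5 < 1×10^6, the flow is laminar.

Re = 3.37×10^5 (laminar)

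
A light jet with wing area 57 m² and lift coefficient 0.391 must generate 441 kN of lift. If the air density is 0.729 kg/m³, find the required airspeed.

L = ½ρv²S·CL ⇒ v = √(2L/(ρ·S·CL))
v = √(2 × 4.41×10^5 / (0.729 × 57 × 0.391)) = √54290 = 233 m/s

v = 233 m/s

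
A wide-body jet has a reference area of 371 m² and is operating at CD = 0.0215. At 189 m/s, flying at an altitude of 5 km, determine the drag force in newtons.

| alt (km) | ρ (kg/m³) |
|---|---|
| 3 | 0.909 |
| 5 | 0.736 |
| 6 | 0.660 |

At 5 km, from the table: ρ = 0.736 kg/m³.
D = ½ρv²S·CD = ½ × 0.736 × 189² × 371 × 0.0215 = 1.05×10^5 N ≈ 105 kN

D = 1.05×10^5 N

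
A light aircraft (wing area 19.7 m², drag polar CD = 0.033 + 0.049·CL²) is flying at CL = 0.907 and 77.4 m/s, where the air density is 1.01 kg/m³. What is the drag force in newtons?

CD = 0.033 + 0.049 × 0.907² = 0.07331
D = ½ρv²S·CD = ½ × 1.01 × 77.4² × 19.7 × 0.07331 = 4370 N

D = 4370 N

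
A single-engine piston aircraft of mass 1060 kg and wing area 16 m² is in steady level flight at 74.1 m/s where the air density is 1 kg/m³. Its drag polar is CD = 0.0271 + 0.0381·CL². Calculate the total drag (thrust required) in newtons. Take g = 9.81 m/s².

Weight W = mg = 1060 × 9.81 = 10399 N; in level flight L = W.
q = ½ρv² = ½ × 1 × 74.1² = 2745 Pa.
CL = 2W/(ρv²S) = 2×10399/(1×74.1²×16) = 0.2367.
CD = 0.0271 + 0.0381 × 0.2367² = 0.02924.
D = q·S·CD = 2745 × 16 × 0.02924 = 1284 N

D = 1280 N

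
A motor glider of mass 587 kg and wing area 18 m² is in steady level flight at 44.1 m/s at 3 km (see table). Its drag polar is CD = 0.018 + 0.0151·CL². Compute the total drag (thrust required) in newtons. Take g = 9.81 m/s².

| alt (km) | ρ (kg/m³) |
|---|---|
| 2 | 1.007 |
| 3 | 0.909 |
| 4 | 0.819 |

At 3 km, from the table: ρ = 0.909 kg/m³.
Weight W = mg = 587 × 9.81 = 5758.5 N; in level flight L = W.
q = ½ρv² = ½ × 0.909 × 44.1² = 883.9 Pa.
CL = 2W/(ρv²S) = 2×5758.5/(0.909×44.1²×18) = 0.3619.
CD = 0.018 + 0.0151 × 0.3619² = 0.01998.
D = q·S·CD = 883.9 × 18 × 0.01998 = 317.9 N

D = 318 N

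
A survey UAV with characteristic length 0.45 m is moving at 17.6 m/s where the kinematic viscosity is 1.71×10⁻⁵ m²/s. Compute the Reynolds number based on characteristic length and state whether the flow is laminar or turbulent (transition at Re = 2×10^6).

Re = v·c/ν = 17.6 × 0.45 / (1.71×10⁻⁵) = 4.63×10^5
Since 4.63×10^5 < 2×10^6, the flow is laminar.

Re = 4.63×10^5 (laminar)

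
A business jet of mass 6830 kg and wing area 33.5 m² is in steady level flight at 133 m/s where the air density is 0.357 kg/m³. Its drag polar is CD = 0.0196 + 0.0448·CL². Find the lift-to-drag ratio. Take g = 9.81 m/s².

Level flight ⇒ L = W = m·g = 6830 × 9.81 = 67002 N.
q = ½ρv² = ½ × 0.357 × 133² = 3157 Pa.
CL = W/(q·S) = 67002 / (3157 × 33.5) = 0.6334.
CD = 0.0196 + 0.0448 × 0.6334² = 0.03758.
L/D = CL/CD = 0.6334 / 0.03758 = 16.9

L/D = 16.9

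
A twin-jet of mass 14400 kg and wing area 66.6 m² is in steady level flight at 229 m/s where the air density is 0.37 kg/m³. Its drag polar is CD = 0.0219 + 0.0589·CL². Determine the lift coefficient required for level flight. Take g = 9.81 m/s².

Weight W = mg = 14400 × 9.81 = 1.4126×10^5 N; in level flight L = W.
q = ½ρv² = ½ × 0.37 × 229² = 9702 Pa.
Required CL = L/(qS) = 1.4126×10^5/(9702·66.6) = 0.2186.

CL = 0.219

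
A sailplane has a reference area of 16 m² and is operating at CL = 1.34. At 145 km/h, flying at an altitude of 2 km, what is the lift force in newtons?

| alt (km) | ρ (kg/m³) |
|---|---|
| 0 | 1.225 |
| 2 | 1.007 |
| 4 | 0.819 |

L = 17500 N

At 2 km, from the table: ρ = 1.007 kg/m³.
Convert speed: v = 145 km/h ÷ 3.6 = 40.28 m/s.
Dynamic pressure q = ½ρv² = ½ × 1.007 × 40.28² = 816.8 Pa.
L = q·S·CL = 816.8 × 16 × 1.34 = 17500 N ≈ 17.5 kN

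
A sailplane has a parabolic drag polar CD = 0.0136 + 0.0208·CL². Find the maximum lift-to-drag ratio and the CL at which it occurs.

For CD = CD0 + K·CL², (L/D)max occurs at CL* = √(CD0/K) and equals 1/(2√(K·CD0)).
(L/D)max = 1/(2√(0.0208 × 0.0136)) = 1/(2 × 0.01682) = 29.7
CL* = √(0.0136/0.0208) = 0.809

(L/D)max = 29.7, at CL = 0.809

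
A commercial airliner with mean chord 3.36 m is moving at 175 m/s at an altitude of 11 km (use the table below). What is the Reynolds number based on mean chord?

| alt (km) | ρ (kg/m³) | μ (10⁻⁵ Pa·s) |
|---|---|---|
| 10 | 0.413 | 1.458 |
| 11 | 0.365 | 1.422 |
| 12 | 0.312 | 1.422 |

At 11 km, from the table: ρ = 0.365 kg/m³, μ = 1.422×10⁻⁵ Pa·s.
Re = ρ·v·c/μ = 0.365 × 175 × 3.36 / (1.422×10⁻⁵) = 1.51×10^7

Re = 1.51×10^7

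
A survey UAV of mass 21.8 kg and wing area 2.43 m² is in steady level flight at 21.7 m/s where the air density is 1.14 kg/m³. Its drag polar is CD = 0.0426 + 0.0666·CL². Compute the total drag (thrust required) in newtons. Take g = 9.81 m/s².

D = 32.5 N

In steady level flight, lift balances weight: W = mg = 21.8 × 9.81 = 213.86 N.
q = ½ρv² = ½ × 1.14 × 21.7² = 268.4 Pa.
Required CL = L/(qS) = 213.86/(268.4·2.43) = 0.3279.
CD = 0.0426 + 0.0666 × 0.3279² = 0.04976.
D = q·S·CD = 268.4 × 2.43 × 0.04976 = 32.46 N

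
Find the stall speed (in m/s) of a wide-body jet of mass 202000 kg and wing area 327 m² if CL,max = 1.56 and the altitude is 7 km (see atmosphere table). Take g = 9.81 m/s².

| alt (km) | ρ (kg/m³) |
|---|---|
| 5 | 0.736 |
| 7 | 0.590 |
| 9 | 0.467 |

At 7 km, from the table: ρ = 0.590 kg/m³.
Stall occurs when L = W at CL,max. W = mg = 202000 × 9.81 = 1.982×10^6 N.
From L = ½ρV²S·CL,max = W: V_stall = √(2W/(ρSCL,max)) = √(2·1.982×10^6/(0.59·327·1.56))
V_stall = √13170 = 115 m/s

V_stall = 115 m/s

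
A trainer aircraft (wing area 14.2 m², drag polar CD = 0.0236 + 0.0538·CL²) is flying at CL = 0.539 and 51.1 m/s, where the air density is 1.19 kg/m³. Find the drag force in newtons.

D = 865 N

CD = 0.0236 + 0.0538 × 0.539² = 0.03923
D = ½ρv²S·CD = ½ × 1.19 × 51.1² × 14.2 × 0.03923 = 865 N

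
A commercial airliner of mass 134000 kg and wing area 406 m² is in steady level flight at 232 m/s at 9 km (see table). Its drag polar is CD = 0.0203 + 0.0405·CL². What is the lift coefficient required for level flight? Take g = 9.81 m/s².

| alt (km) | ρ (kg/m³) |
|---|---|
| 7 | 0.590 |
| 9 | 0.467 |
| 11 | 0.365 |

CL = 0.258

At 9 km, from the table: ρ = 0.467 kg/m³.
Level flight ⇒ L = W = m·g = 134000 × 9.81 = 1.3145×10^6 N.
Dynamic pressure q = 0.5 × 0.467 × 232² = 12570 Pa.
Required CL = L/(qS) = 1.3145×10^6/(12570·406) = 0.2576.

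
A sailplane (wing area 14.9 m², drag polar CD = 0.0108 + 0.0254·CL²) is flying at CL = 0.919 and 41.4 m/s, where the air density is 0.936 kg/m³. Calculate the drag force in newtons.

CD = 0.0108 + 0.0254 × 0.919² = 0.03225
D = ½ρv²S·CD = ½ × 0.936 × 41.4² × 14.9 × 0.03225 = 385 N

D = 385 N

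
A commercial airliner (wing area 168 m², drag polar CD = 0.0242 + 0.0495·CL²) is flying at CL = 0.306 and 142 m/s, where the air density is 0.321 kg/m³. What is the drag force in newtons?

CD = 0.0242 + 0.0495 × 0.306² = 0.02883
D = ½ρv²S·CD = ½ × 0.321 × 142² × 168 × 0.02883 = 15700 N

D = 15700 N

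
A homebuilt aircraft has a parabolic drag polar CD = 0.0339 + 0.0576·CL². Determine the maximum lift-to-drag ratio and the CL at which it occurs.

For CD = CD0 + K·CL², (L/D)max occurs at CL* = √(CD0/K) and equals 1/(2√(K·CD0)).
(L/D)max = 1/(2√(0.0576 × 0.0339)) = 1/(2 × 0.04419) = 11.3
CL* = √(0.0339/0.0576) = 0.767

(L/D)max = 11.3, at CL = 0.767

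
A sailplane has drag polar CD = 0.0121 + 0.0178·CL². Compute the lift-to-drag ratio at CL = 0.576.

CD = 0.0121 + 0.0178 × 0.576² = 0.01801
L/D = CL/CD = 0.576 / 0.01801 = 32

L/D = 32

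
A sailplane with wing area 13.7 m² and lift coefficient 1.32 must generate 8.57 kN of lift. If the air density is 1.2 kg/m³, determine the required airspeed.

L = ½ρv²S·CL ⇒ v = √(2L/(ρ·S·CL))
v = √(2 × 8570 / (1.2 × 13.7 × 1.32)) = √789.8 = 28.1 m/s

v = 28.1 m/s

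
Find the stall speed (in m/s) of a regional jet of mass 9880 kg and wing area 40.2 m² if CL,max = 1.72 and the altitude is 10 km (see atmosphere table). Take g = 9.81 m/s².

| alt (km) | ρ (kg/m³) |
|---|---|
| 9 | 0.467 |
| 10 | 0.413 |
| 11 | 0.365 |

At 10 km, from the table: ρ = 0.413 kg/m³.
Weight W = mg = 9880 × 9.81 = 96920 N.
From L = ½ρV²S·CL,max = W: V_stall = √(2W/(ρSCL,max)) = √(2·96920/(0.413·40.2·1.72))
V_stall = √6788 = 82.4 m/s

V_stall = 82.4 m/s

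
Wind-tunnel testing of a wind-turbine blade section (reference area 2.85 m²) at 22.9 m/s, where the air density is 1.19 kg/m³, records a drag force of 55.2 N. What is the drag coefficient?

From D = ½ρv²S·CD, rearranging gives CD = 2D/(ρv²S).
CD = 2 × 55.2 / (1.19 × 22.9² × 2.85) = 0.0621

CD = 0.0621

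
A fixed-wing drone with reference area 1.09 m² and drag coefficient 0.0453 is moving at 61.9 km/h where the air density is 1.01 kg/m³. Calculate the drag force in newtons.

Convert speed: v = 61.9 km/h ÷ 3.6 = 17.19 m/s.
D = ½ρv²S·CD = ½ × 1.01 × 17.19² × 1.09 × 0.0453 = 7.37 N

D = 7.37 N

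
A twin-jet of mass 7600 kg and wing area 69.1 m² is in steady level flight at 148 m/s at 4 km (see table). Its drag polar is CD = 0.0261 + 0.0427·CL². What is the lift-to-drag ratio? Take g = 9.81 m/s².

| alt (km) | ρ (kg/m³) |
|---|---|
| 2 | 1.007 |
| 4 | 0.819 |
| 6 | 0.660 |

At 4 km, from the table: ρ = 0.819 kg/m³.
Level flight ⇒ L = W = m·g = 7600 × 9.81 = 74556 N.
q = ½ρv² = ½ × 0.819 × 148² = 8970 Pa.
CL = 2W/(ρv²S) = 2×74556/(0.819×148²×69.1) = 0.1203.
CD = 0.0261 + 0.0427 × 0.1203² = 0.02672.
L/D = CL/CD = 0.1203 / 0.02672 = 4.5

L/D = 4.5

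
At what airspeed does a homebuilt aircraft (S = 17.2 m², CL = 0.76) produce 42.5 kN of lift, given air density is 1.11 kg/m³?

L = ½ρv²S·CL ⇒ v = √(2L/(ρ·S·CL))
v = √(2 × 42500 / (1.11 × 17.2 × 0.76)) = √5858 = 76.5 m/s

v = 76.5 m/s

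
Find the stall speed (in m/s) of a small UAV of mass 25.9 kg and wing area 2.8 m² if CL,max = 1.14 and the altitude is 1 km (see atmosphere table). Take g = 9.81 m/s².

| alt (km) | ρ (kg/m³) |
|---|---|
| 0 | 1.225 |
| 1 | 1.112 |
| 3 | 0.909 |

V_stall = 12 m/s

At 1 km, from the table: ρ = 1.112 kg/m³.
Stall occurs when L = W at CL,max. W = mg = 25.9 × 9.81 = 254.1 N.
From L = ½ρV²S·CL,max = W: V_stall = √(2W/(ρSCL,max)) = √(2·254.1/(1.112·2.8·1.14))
V_stall = √143.2 = 12 m/s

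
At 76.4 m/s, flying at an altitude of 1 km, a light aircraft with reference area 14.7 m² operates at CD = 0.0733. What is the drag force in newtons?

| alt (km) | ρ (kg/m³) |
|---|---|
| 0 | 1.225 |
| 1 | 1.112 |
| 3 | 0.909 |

D = 3500 N

At 1 km, from the table: ρ = 1.112 kg/m³.
D = ½ρv²S·CD = ½ × 1.112 × 76.4² × 14.7 × 0.0733 = 3500 N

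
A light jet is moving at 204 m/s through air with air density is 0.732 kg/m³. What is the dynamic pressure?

q = ½ρv² = ½ × 0.732 × 204² = 15200 Pa

q = 15200 Pa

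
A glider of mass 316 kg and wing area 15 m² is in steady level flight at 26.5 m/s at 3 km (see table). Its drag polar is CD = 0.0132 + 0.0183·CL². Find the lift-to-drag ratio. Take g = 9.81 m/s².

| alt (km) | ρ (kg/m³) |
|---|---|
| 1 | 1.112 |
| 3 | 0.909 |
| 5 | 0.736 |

At 3 km, from the table: ρ = 0.909 kg/m³.
Weight W = mg = 316 × 9.81 = 3100 N; in level flight L = W.
Dynamic pressure q = 0.5 × 0.909 × 26.5² = 319.2 Pa.
CL = W/(q·S) = 3100 / (319.2 × 15) = 0.6475.
CD = 0.0132 + 0.0183 × 0.6475² = 0.02087.
L/D = CL/CD = 0.6475 / 0.02087 = 31

L/D = 31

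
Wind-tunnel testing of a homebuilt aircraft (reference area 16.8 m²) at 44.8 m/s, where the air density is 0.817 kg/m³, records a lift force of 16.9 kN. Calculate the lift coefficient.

From L = ½ρv²S·CL, rearranging gives CL = 2L/(ρv²S).
CL = 2 × 16900 / (0.817 × 44.8² × 16.8) = 1.23

CL = 1.23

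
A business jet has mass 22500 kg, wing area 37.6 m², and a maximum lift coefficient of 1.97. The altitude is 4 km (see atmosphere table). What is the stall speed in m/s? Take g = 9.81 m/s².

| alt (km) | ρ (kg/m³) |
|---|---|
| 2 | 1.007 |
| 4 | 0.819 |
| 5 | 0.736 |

V_stall = 85.3 m/s

At 4 km, from the table: ρ = 0.819 kg/m³.
Weight W = mg = 22500 × 9.81 = 2.207×10^5 N.
V_stall = √(2W/(ρ·S·CL,max)) = √(2 × 2.207×10^5 / (0.819 × 37.6 × 1.97))
V_stall = √7277 = 85.3 m/s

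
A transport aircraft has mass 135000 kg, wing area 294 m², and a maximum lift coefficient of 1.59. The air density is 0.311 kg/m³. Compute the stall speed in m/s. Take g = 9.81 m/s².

V_stall = 135 m/s

Stall occurs when L = W at CL,max. W = mg = 135000 × 9.81 = 1.324×10^6 N.
From L = ½ρV²S·CL,max = W: V_stall = √(2W/(ρSCL,max)) = √(2·1.324×10^6/(0.311·294·1.59))
V_stall = √18220 = 135 m/s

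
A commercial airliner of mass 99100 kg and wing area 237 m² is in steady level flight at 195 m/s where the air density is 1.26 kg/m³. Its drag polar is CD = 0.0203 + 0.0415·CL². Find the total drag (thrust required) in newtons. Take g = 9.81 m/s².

D = 1.22×10^5 N

In steady level flight, lift balances weight: W = mg = 99100 × 9.81 = 9.7217×10^5 N.
Dynamic pressure q = 0.5 × 1.26 × 195² = 23960 Pa.
Required CL = L/(qS) = 9.7217×10^5/(23960·237) = 0.1712.
CD = 0.0203 + 0.0415 × 0.1712² = 0.02152.
D = q·S·CD = 23960 × 237 × 0.02152 = 1.222×10^5 N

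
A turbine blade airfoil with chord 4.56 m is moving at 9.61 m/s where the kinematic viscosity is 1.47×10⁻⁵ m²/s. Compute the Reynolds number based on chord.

Re = 2.98×10^6

Re = v·c/ν = 9.61 × 4.56 / (1.47×10⁻⁵) = 2.98×10^6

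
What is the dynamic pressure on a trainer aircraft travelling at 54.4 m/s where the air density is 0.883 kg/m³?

q = 1310 Pa

q = ½ρv² = ½ × 0.883 × 54.4² = 1310 Pa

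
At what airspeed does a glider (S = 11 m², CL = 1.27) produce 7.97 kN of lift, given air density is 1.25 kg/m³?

v = 30.2 m/s

L = ½ρv²S·CL ⇒ v = √(2L/(ρ·S·CL))
v = √(2 × 7970 / (1.25 × 11 × 1.27)) = √912.8 = 30.2 m/s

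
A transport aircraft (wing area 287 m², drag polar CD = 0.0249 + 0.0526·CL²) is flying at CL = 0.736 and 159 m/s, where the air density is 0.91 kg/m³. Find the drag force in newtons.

D = 1.76×10^5 N

CD = 0.0249 + 0.0526 × 0.736² = 0.05339
D = ½ρv²S·CD = ½ × 0.91 × 159² × 287 × 0.05339 = 1.76×10^5 N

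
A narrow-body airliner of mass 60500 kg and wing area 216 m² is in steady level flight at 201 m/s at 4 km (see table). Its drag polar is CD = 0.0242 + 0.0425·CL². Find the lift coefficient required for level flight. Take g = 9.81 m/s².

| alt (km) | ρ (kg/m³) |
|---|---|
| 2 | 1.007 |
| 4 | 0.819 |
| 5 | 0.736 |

At 4 km, from the table: ρ = 0.819 kg/m³.
Weight W = mg = 60500 × 9.81 = 5.935×10^5 N; in level flight L = W.
q = ½ρv² = ½ × 0.819 × 201² = 16540 Pa.
CL = 2W/(ρv²S) = 2×5.935×10^5/(0.819×201²×216) = 0.1661.

CL = 0.166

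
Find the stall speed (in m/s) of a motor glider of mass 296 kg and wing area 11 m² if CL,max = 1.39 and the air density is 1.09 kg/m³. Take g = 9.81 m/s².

Stall occurs when L = W at CL,max. W = mg = 296 × 9.81 = 2904 N.
From L = ½ρV²S·CL,max = W: V_stall = √(2W/(ρSCL,max)) = √(2·2904/(1.09·11·1.39))
V_stall = √348.5 = 18.7 m/s

V_stall = 18.7 m/s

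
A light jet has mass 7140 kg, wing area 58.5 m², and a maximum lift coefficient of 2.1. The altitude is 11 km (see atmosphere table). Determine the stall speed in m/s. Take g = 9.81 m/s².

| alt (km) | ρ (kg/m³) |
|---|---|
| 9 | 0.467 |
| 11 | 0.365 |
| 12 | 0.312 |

At 11 km, from the table: ρ = 0.365 kg/m³.
Stall occurs when L = W at CL,max. W = mg = 7140 × 9.81 = 70040 N.
V_stall = √(2W/(ρ·S·CL,max)) = √(2 × 70040 / (0.365 × 58.5 × 2.1))
V_stall = √3124 = 55.9 m/s

V_stall = 55.9 m/s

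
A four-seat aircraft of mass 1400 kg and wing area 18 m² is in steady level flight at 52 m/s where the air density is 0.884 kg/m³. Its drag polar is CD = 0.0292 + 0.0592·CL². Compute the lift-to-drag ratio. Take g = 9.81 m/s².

L/D = 12

Weight W = mg = 1400 × 9.81 = 13734 N; in level flight L = W.
q = ½ρv² = ½ × 0.884 × 52² = 1195 Pa.
CL = W/(q·S) = 13734 / (1195 × 18) = 0.6384.
CD = 0.0292 + 0.0592 × 0.6384² = 0.05333.
L/D = CL/CD = 0.6384 / 0.05333 = 12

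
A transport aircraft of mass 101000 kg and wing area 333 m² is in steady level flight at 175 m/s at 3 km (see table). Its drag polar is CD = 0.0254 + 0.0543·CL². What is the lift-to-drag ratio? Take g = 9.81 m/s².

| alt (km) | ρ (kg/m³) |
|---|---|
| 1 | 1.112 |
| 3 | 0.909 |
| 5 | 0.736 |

L/D = 7.67

At 3 km, from the table: ρ = 0.909 kg/m³.
In steady level flight, lift balances weight: W = mg = 101000 × 9.81 = 9.9081×10^5 N.
Dynamic pressure q = 0.5 × 0.909 × 175² = 13920 Pa.
CL = 2W/(ρv²S) = 2×9.9081×10^5/(0.909×175²×333) = 0.2138.
CD = 0.0254 + 0.0543 × 0.2138² = 0.02788.
L/D = CL/CD = 0.2138 / 0.02788 = 7.67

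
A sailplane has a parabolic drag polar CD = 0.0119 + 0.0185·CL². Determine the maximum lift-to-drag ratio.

(L/D)max = 33.7

For CD = CD0 + K·CL², (L/D)max occurs at CL* = √(CD0/K) and equals 1/(2√(K·CD0)).
(L/D)max = 1/(2√(0.0185 × 0.0119)) = 1/(2 × 0.01484) = 33.7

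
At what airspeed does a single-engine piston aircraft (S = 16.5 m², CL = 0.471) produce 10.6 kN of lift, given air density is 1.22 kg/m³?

v = 47.3 m/s

L = ½ρv²S·CL ⇒ v = √(2L/(ρ·S·CL))
v = √(2 × 10600 / (1.22 × 16.5 × 0.471)) = √2236 = 47.3 m/s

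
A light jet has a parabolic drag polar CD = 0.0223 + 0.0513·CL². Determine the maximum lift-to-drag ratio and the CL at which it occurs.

For CD = CD0 + K·CL², (L/D)max occurs at CL* = √(CD0/K) and equals 1/(2√(K·CD0)).
(L/D)max = 1/(2√(0.0513 × 0.0223)) = 1/(2 × 0.03382) = 14.8
CL* = √(0.0223/0.0513) = 0.659

(L/D)max = 14.8, at CL = 0.659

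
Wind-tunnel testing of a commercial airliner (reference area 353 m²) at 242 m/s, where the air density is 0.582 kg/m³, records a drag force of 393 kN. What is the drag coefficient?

From D = ½ρv²S·CD, rearranging gives CD = 2D/(ρv²S).
CD = 2 × 3.93×10^5 / (0.582 × 242² × 353) = 0.0653

CD = 0.0653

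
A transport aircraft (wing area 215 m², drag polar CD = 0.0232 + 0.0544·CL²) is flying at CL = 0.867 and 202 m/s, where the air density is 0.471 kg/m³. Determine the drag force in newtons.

CD = 0.0232 + 0.0544 × 0.867² = 0.06409
D = ½ρv²S·CD = ½ × 0.471 × 202² × 215 × 0.06409 = 1.32×10^5 N

D = 1.32×10^5 N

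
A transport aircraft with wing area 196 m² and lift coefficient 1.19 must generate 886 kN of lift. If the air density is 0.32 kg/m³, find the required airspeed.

v = 154 m/s

L = ½ρv²S·CL ⇒ v = √(2L/(ρ·S·CL))
v = √(2 × 8.86×10^5 / (0.32 × 196 × 1.19)) = √23740 = 154 m/s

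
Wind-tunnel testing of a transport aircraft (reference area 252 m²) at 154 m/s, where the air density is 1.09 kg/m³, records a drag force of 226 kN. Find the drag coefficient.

CD = 0.0694

From D = ½ρv²S·CD, rearranging gives CD = 2D/(ρv²S).
CD = 2 × 2.26×10^5 / (1.09 × 154² × 252) = 0.0694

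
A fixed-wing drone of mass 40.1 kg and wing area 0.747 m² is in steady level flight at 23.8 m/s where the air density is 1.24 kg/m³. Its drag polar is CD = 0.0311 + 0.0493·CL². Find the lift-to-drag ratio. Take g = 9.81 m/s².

Level flight ⇒ L = W = m·g = 40.1 × 9.81 = 393.38 N.
q = ½ρv² = ½ × 1.24 × 23.8² = 351.2 Pa.
Required CL = L/(qS) = 393.38/(351.2·0.747) = 1.5.
CD = 0.0311 + 0.0493 × 1.5² = 0.142.
L/D = CL/CD = 1.5 / 0.142 = 10.6

L/D = 10.6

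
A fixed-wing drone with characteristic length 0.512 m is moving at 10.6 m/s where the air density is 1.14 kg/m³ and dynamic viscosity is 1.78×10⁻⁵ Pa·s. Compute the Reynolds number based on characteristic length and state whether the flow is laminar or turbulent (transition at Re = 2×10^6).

Re = ρ·v·c/μ = 1.14 × 10.6 × 0.512 / (1.78×10⁻⁵) = 3.48×10^5
Since 3.48×10^5 < 2×10^6, the flow is laminar.

Re = 3.48×10^5 (laminar)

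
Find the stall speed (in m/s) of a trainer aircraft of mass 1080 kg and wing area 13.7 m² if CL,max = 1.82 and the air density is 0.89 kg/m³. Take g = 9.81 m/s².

Weight W = mg = 1080 × 9.81 = 10590 N.
V_stall = √(2W/(ρ·S·CL,max)) = √(2 × 10590 / (0.89 × 13.7 × 1.82))
V_stall = √954.9 = 30.9 m/s

V_stall = 30.9 m/s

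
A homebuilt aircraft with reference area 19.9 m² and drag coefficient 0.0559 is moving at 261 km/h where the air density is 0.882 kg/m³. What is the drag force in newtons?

Convert speed: v = 261 km/h ÷ 3.6 = 72.5 m/s.
D = ½ρv²S·CD = ½ × 0.882 × 72.5² × 19.9 × 0.0559 = 2580 N

D = 2580 N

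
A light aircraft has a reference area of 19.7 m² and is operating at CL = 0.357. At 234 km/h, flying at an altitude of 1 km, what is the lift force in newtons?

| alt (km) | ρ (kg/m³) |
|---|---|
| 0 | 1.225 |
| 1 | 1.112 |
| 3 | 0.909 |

At 1 km, from the table: ρ = 1.112 kg/m³.
Convert speed: v = 234 km/h ÷ 3.6 = 65 m/s.
L = ½ρv²S·CL = ½ × 1.112 × 65² × 19.7 × 0.357 = 16500 N ≈ 16.5 kN

L = 16500 N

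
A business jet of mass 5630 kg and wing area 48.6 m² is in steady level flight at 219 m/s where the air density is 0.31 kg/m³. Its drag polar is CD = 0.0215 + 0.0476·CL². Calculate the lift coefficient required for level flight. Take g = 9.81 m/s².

CL = 0.153

Level flight ⇒ L = W = m·g = 5630 × 9.81 = 55230 N.
Dynamic pressure q = 0.5 × 0.31 × 219² = 7434 Pa.
CL = 2W/(ρv²S) = 2×55230/(0.31×219²×48.6) = 0.1529.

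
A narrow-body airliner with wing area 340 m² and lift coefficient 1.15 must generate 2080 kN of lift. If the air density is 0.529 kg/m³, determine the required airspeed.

v = 142 m/s

L = ½ρv²S·CL ⇒ v = √(2L/(ρ·S·CL))
v = √(2 × 2.08×10^6 / (0.529 × 340 × 1.15)) = √20110 = 142 m/s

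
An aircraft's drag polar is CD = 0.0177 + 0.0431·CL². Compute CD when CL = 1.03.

CD = 0.0177 + 0.0431 × 1.03² = 0.0177 + 0.04572 = 0.0634

CD = 0.0634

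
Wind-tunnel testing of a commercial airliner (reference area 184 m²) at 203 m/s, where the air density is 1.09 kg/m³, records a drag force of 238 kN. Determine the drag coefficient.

CD = 0.0576

From D = ½ρv²S·CD, rearranging gives CD = 2D/(ρv²S).
CD = 2 × 2.38×10^5 / (1.09 × 203² × 184) = 0.0576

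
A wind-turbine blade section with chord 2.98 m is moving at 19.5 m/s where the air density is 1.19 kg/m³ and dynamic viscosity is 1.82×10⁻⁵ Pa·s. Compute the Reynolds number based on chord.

Re = 3.8×10^6

Re = ρ·v·c/μ = 1.19 × 19.5 × 2.98 / (1.82×10⁻⁵) = 3.8×10^6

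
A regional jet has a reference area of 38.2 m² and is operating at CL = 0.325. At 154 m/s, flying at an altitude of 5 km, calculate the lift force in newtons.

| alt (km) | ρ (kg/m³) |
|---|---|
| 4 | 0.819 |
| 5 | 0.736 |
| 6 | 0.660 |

At 5 km, from the table: ρ = 0.736 kg/m³.
Dynamic pressure q = ½ρv² = ½ × 0.736 × 154² = 8727 Pa.
L = q·S·CL = 8727 × 38.2 × 0.325 = 1.08×10^5 N ≈ 108 kN

L = 1.08×10^5 N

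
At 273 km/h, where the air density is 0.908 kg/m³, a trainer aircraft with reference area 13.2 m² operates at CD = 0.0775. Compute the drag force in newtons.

Convert speed: v = 273 km/h ÷ 3.6 = 75.83 m/s.
Dynamic pressure q = ½ρv² = ½ × 0.908 × 75.83² = 2611 Pa.
D = q·S·CD = 2611 × 13.2 × 0.0775 = 2670 N

D = 2670 N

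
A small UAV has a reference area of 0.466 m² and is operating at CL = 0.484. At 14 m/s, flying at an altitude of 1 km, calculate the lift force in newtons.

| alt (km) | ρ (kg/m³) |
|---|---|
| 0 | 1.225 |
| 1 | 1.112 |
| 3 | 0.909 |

At 1 km, from the table: ρ = 1.112 kg/m³.
Dynamic pressure q = ½ρv² = ½ × 1.112 × 14² = 109 Pa.
L = q·S·CL = 109 × 0.466 × 0.484 = 24.6 N

L = 24.6 N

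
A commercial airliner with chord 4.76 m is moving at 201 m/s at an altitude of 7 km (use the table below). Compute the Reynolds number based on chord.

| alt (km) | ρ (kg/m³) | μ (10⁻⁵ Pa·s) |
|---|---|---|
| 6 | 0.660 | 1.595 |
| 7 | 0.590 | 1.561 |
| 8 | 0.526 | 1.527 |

Re = 3.62×10^7

At 7 km, from the table: ρ = 0.590 kg/m³, μ = 1.561×10⁻⁵ Pa·s.
Re = ρ·v·c/μ = 0.59 × 201 × 4.76 / (1.561×10⁻⁵) = 3.62×10^7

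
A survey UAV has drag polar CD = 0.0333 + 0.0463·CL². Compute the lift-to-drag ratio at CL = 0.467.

CD = 0.0333 + 0.0463 × 0.467² = 0.0434
L/D = CL/CD = 0.467 / 0.0434 = 10.8

L/D = 10.8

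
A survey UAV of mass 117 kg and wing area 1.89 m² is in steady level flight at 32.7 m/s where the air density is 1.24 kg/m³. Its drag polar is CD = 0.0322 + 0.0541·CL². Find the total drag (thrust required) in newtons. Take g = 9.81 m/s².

D = 97.2 N

In steady level flight, lift balances weight: W = mg = 117 × 9.81 = 1147.8 N.
q = ½ρv² = ½ × 1.24 × 32.7² = 663 Pa.
Required CL = L/(qS) = 1147.8/(663·1.89) = 0.916.
CD = 0.0322 + 0.0541 × 0.916² = 0.0776.
D = q·S·CD = 663 × 1.89 × 0.0776 = 97.23 N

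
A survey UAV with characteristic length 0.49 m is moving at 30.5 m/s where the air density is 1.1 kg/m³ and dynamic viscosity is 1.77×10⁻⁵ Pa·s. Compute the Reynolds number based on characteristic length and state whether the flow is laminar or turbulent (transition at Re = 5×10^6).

Re = ρ·v·c/μ = 1.1 × 30.5 × 0.49 / (1.77×10⁻⁵) = 9.29×10^5
Since 9.29×10^5 < 5×10^6, the flow is laminar.

Re = 9.29×10^5 (laminar)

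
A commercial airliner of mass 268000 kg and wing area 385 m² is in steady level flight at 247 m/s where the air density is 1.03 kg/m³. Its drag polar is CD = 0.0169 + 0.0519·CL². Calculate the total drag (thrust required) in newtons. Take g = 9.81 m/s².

Weight W = mg = 268000 × 9.81 = 2.6291×10^6 N; in level flight L = W.
q = ½ρv² = ½ × 1.03 × 247² = 31420 Pa.
CL = W/(q·S) = 2.6291×10^6 / (31420 × 385) = 0.2173.
CD = 0.0169 + 0.0519 × 0.2173² = 0.01935.
D = q·S·CD = 31420 × 385 × 0.01935 = 2.341×10^5 N

D = 2.34×10^5 N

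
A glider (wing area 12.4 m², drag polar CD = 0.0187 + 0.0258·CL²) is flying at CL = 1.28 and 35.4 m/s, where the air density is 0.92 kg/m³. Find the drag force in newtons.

CD = 0.0187 + 0.0258 × 1.28² = 0.06097
D = ½ρv²S·CD = ½ × 0.92 × 35.4² × 12.4 × 0.06097 = 436 N

D = 436 N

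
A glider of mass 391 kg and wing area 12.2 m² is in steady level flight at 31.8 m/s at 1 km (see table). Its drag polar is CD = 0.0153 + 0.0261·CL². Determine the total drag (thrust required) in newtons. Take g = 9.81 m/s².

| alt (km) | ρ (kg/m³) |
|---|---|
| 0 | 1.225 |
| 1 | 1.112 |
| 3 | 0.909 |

D = 161 N

At 1 km, from the table: ρ = 1.112 kg/m³.
Level flight ⇒ L = W = m·g = 391 × 9.81 = 3835.7 N.
Dynamic pressure q = 0.5 × 1.112 × 31.8² = 562.2 Pa.
CL = W/(q·S) = 3835.7 / (562.2 × 12.2) = 0.5592.
CD = 0.0153 + 0.0261 × 0.5592² = 0.02346.
D = q·S·CD = 562.2 × 12.2 × 0.02346 = 160.9 N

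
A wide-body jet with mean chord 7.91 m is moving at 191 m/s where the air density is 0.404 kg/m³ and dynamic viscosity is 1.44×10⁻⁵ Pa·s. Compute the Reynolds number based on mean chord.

Re = 4.24×10^7

Re = ρ·v·c/μ = 0.404 × 191 × 7.91 / (1.44×10⁻⁵) = 4.24×10^7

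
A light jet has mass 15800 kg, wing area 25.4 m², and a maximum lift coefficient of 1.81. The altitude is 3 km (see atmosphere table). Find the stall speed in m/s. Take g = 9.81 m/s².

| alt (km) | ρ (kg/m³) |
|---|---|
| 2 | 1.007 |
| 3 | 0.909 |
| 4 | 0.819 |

At 3 km, from the table: ρ = 0.909 kg/m³.
Weight W = mg = 15800 × 9.81 = 1.55×10^5 N.
From L = ½ρV²S·CL,max = W: V_stall = √(2W/(ρSCL,max)) = √(2·1.55×10^5/(0.909·25.4·1.81))
V_stall = √7418 = 86.1 m/s

V_stall = 86.1 m/s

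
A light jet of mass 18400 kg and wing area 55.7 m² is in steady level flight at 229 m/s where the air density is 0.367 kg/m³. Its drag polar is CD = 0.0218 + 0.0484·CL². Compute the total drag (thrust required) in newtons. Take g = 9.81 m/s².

Weight W = mg = 18400 × 9.81 = 1.805×10^5 N; in level flight L = W.
q = ½ρv² = ½ × 0.367 × 229² = 9623 Pa.
CL = W/(q·S) = 1.805×10^5 / (9623 × 55.7) = 0.3368.
CD = 0.0218 + 0.0484 × 0.3368² = 0.02729.
D = q·S·CD = 9623 × 55.7 × 0.02729 = 14630 N

D = 14600 N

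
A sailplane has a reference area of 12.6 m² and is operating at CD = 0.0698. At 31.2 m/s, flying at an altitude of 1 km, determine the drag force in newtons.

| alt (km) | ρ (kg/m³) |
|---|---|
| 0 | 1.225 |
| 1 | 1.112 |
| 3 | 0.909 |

At 1 km, from the table: ρ = 1.112 kg/m³.
D = ½ρv²S·CD = ½ × 1.112 × 31.2² × 12.6 × 0.0698 = 476 N

D = 476 N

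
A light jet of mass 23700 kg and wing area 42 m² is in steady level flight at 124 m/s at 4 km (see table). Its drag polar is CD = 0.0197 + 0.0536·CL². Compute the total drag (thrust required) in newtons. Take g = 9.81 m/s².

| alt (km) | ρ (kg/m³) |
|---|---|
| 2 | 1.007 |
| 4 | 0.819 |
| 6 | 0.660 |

At 4 km, from the table: ρ = 0.819 kg/m³.
Weight W = mg = 23700 × 9.81 = 2.325×10^5 N; in level flight L = W.
q = ½ρv² = ½ × 0.819 × 124² = 6296 Pa.
CL = W/(q·S) = 2.325×10^5 / (6296 × 42) = 0.8792.
CD = 0.0197 + 0.0536 × 0.8792² = 0.06113.
D = q·S·CD = 6296 × 42 × 0.06113 = 16170 N

D = 16200 N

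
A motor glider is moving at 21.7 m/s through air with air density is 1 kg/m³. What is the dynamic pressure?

q = 235 Pa

q = ½ρv² = ½ × 1 × 21.7² = 235 Pa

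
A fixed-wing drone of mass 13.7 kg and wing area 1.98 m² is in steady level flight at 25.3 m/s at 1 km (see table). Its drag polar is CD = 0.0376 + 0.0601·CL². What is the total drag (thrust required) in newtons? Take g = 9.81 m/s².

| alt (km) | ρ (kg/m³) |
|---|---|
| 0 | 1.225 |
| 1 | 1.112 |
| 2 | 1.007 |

At 1 km, from the table: ρ = 1.112 kg/m³.
Weight W = mg = 13.7 × 9.81 = 134.4 N; in level flight L = W.
Dynamic pressure q = 0.5 × 1.112 × 25.3² = 355.9 Pa.
Required CL = L/(qS) = 134.4/(355.9·1.98) = 0.1907.
CD = 0.0376 + 0.0601 × 0.1907² = 0.03979.
D = q·S·CD = 355.9 × 1.98 × 0.03979 = 28.04 N

D = 28 N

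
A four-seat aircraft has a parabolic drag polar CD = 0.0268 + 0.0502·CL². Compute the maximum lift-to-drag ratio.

For CD = CD0 + K·CL², (L/D)max occurs at CL* = √(CD0/K) and equals 1/(2√(K·CD0)).
(L/D)max = 1/(2√(0.0502 × 0.0268)) = 1/(2 × 0.03668) = 13.6

(L/D)max = 13.6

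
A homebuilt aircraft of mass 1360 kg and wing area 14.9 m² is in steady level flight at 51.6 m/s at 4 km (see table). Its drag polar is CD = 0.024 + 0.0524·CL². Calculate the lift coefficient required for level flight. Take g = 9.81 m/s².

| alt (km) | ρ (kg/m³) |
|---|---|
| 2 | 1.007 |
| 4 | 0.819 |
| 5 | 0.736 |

CL = 0.821

At 4 km, from the table: ρ = 0.819 kg/m³.
Level flight ⇒ L = W = m·g = 1360 × 9.81 = 13342 N.
q = ½ρv² = ½ × 0.819 × 51.6² = 1090 Pa.
Required CL = L/(qS) = 13342/(1090·14.9) = 0.8212.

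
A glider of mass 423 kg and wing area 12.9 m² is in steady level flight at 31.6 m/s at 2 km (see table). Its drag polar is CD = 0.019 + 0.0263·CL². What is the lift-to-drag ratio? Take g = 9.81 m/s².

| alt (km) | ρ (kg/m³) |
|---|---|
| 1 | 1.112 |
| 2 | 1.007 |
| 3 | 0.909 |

At 2 km, from the table: ρ = 1.007 kg/m³.
In steady level flight, lift balances weight: W = mg = 423 × 9.81 = 4149.6 N.
Dynamic pressure q = 0.5 × 1.007 × 31.6² = 502.8 Pa.
Required CL = L/(qS) = 4149.6/(502.8·12.9) = 0.6398.
CD = 0.019 + 0.0263 × 0.6398² = 0.02977.
L/D = CL/CD = 0.6398 / 0.02977 = 21.5

L/D = 21.5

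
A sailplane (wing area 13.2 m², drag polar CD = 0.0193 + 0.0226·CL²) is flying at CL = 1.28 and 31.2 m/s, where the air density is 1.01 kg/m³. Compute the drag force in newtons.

CD = 0.0193 + 0.0226 × 1.28² = 0.05633
D = ½ρv²S·CD = ½ × 1.01 × 31.2² × 13.2 × 0.05633 = 366 N

D = 366 N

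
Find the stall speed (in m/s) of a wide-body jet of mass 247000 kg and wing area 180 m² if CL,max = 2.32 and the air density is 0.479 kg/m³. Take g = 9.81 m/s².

V_stall = 156 m/s

At stall, lift equals weight: L = W = m·g = 247000 × 9.81 = 2.423×10^6 N.
V_stall = √(2W/(ρ·S·CL,max)) = √(2 × 2.423×10^6 / (0.479 × 180 × 2.32))
V_stall = √24230 = 156 m/s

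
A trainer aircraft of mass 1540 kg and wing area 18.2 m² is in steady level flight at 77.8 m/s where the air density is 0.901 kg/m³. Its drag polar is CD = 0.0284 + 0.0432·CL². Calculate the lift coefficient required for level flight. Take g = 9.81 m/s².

CL = 0.304

Level flight ⇒ L = W = m·g = 1540 × 9.81 = 15107 N.
Dynamic pressure q = 0.5 × 0.901 × 77.8² = 2727 Pa.
CL = W/(q·S) = 15107 / (2727 × 18.2) = 0.3044.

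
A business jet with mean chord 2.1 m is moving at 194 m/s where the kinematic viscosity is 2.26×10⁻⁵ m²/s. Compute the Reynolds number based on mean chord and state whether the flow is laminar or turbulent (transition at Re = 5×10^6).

Re = 1.8×10^7 (turbulent)

Re = v·c/ν = 194 × 2.1 / (2.26×10⁻⁵) = 1.8×10^7
Since 1.8×10^7 > 5×10^6, the flow is turbulent.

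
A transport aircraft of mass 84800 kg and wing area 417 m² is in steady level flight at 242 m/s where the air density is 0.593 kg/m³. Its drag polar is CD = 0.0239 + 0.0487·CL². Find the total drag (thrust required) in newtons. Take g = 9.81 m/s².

D = 1.78×10^5 N

Weight W = mg = 84800 × 9.81 = 8.3189×10^5 N; in level flight L = W.
q = ½ρv² = ½ × 0.593 × 242² = 17360 Pa.
CL = W/(q·S) = 8.3189×10^5 / (17360 × 417) = 0.1149.
CD = 0.0239 + 0.0487 × 0.1149² = 0.02454.
D = q·S·CD = 17360 × 417 × 0.02454 = 1.777×10^5 N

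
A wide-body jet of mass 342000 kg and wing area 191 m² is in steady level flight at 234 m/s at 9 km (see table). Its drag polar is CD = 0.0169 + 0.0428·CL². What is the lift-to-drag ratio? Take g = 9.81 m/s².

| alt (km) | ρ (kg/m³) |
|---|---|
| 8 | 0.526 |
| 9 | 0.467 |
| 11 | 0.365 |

L/D = 14.1

At 9 km, from the table: ρ = 0.467 kg/m³.
In steady level flight, lift balances weight: W = mg = 342000 × 9.81 = 3.355×10^6 N.
Dynamic pressure q = 0.5 × 0.467 × 234² = 12790 Pa.
Required CL = L/(qS) = 3.355×10^6/(12790·191) = 1.374.
CD = 0.0169 + 0.0428 × 1.374² = 0.09768.
L/D = CL/CD = 1.374 / 0.09768 = 14.1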